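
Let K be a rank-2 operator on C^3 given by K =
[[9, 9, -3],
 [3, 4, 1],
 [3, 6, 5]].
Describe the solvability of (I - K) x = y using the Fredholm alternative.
(I - K) is invertible (det(I - K) = 60 ≠ 0), so for every y in C^3 the equation (I - K) x = y has a unique solution.

K has rank 2 and factors as K = U V^T = u1 v1^T + u2 v2^T with u1 = (0, -1, -3), v1 = (0, -1, -2), u2 = (3, 1, 1), v2 = (3, 3, -1) (multiplying out reproduces the displayed K). The nonzero eigenvalues of U V^T coincide with those of the 2 x 2 matrix G = V^T U = [[v1·u1, v1·u2], [v2·u1, v2·u2]] = [[7, -3], [0, 11]], and by the Sylvester determinant identity det(I_3 - U V^T) = det(I_2 - V^T U) = det([[-6, 3], [0, -10]]) = (-6)(-10) - (3)(0) = 60. (Direct check: I - K =
[[-8, -9, 3],
 [-3, -3, -1],
 [-3, -6, -4]]
has determinant 60.) The finite-dimensional Fredholm alternative says: either (I - K) is invertible, or ker(I - K) ≠ {0} and then range(I - K) = ker((I - K)^*)^⊥, with dim ker(I - K) = dim ker((I - K)^*). Since det(I - K) ≠ 0, 1 is not an eigenvalue of K and ker(I - K) = {0}, so we are in the first case: for every y there is a unique x = (I - K)^(-1) y. (Explicitly, by the Woodbury identity, (I - U V^T)^(-1) = I + U (I_2 - G)^(-1) V^T.)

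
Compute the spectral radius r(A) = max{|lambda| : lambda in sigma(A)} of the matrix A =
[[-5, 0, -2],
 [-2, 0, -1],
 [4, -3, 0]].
r(A) = 3

The eigenvalues of A are the roots of its characteristic polynomial. With M = A (coefficients from the trace, the sum of principal 2x2 minors, and det A):
  p(λ) = det(λ I - M) = λ^3 + 5λ^2 + 5λ - 3.
By the rational root theorem any rational root is an integer divisor of 3. Testing λ = -3: p(-3) = -27 + 45 - 15 - 3 = 0, so λ = -3 is a root. Dividing out (λ + 3) leaves p(λ) = (λ + 3)(λ^2 + 2λ - 1). For λ^2 + 2λ - 1 the discriminant is 8. It is nonnegative but not a perfect square, so the roots are real and irrational: λ = (-2 ± sqrt(8))/2 ≈ 0.4142, -2.4142.
Thus the eigenvalues (to 4 decimals) are 0.4142 (modulus 0.4142); -2.4142 (modulus 2.4142); -3 (modulus 3). The spectral radius is the largest modulus: r(A) = 3. (Cross-check: r(A) ≤ ||A||_2 ≈ 7.1754; equality holds whenever A is normal, though it can also hold for some non-normal A.)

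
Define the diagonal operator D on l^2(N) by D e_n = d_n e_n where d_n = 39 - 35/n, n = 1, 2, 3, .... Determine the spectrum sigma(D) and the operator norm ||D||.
sigma(D) = {39 - 35/n : n ≥ 1} ∪ {39}; ||D|| = 39

A bounded diagonal operator on l^2 with diagonal entries d_n has spectrum equal to the closure of {d_n : n ≥ 1}: every d_n is an eigenvalue (with eigenvector e_n), so {d_n} ⊂ sigma(D); the spectrum is closed, so its closure is too; and for lambda not in the closure, (D - lambda I) has bounded inverse (the diagonal entries 1/(d_n - lambda) are bounded). For our sequence d_n = 39 - 35/n, n = 1, 2, 3, ...:
  - {d_n} = {39 - 35/n : n ≥ 1}; the only limit point is 39
  - closure = {39 - 35/n : n ≥ 1} ∪ {39}
For the norm: a diagonal operator has ||D|| = sup_n |d_n|. Here d_n = 39 - 35/n increases monotonically from d_1 = 4 toward 39, with all terms in [4, 39); so sup_n |d_n| = 39 (the supremum is the limit, not attained). So ||D|| = 39.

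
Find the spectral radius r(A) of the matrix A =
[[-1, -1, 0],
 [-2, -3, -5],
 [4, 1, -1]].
r(A) ≈ 3.9217

The eigenvalues of A are the roots of its characteristic polynomial. With M = A (coefficients from the trace, the sum of principal 2x2 minors, and det A):
  p(λ) = det(λ I - M) = λ^3 + 5λ^2 + 10λ - 14.
No integer candidate from the rational root theorem (±divisors of 14) is a root, so the roots are irrational. The cubic discriminant is Δ = -12392 < 0, so there is one real root and a complex-conjugate pair. p(0) = -14 and p(1) = 2 have opposite signs, so a root lies in (0, 1); Newton's method refines it to λ ≈ 0.9103. Dividing out (λ - (0.9103)) leaves approximately λ^2 + 5.9103λ + 15.38. For λ^2 + 5.9103λ + 15.38 the discriminant is -26.5885. It is negative, so the remaining roots are the complex-conjugate pair λ ≈ -2.9551 ± 2.5782i. Their product equals the constant term, so |λ|^2 ≈ 15.38 and |λ| ≈ 3.9217.
Thus the eigenvalues (to 4 decimals) are 0.9103 (modulus 0.9103); -2.9551 ± 2.5782i (modulus 3.9217). The spectral radius is the largest modulus: r(A) ≈ 3.9217. (Cross-check: r(A) ≤ ||A||_2 ≈ 6.3761; equality holds whenever A is normal, though it can also hold for some non-normal A.)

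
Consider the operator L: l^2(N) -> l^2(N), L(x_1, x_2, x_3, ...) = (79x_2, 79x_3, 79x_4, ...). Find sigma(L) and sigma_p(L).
sigma(L) = closed disk {z in C : |z| ≤ 79}; sigma_p(L) = open disk {z in C : |z| < 79}

Note L = 79·V where V is the unit left shift (V x)_k = x_{k+1}; so sigma(L) = 79·sigma(V) and ||L|| = 79||V||. ||L x||^2 = 6241sum_{k≥2} |x_k|^2 ≤ 6241||x||^2, with equality on {x : x_1 = 0}, so ||L|| = 79. For any lambda with |lambda| < 79, set r = lambda/79 (|r| < 1); the vector x = (1, r, r^2, ...) is in l^2 and satisfies L x = 79(r, r^2, ...) = lambda x, so lambda is an eigenvalue. On the boundary |lambda| = 79 the geometric series diverges, so no l^2 eigenvector exists, but these lambda lie in the approximate point spectrum. Hence sigma(L) is the closed disk of radius 79 and sigma_p(L) is the open disk.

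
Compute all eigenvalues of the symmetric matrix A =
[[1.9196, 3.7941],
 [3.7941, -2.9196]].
sigma(A) ≈ {-5, 4}

A is real symmetric, so its spectrum consists of real eigenvalues. Expanding the characteristic polynomial of the displayed matrix gives
  det(λ I - A) = p(λ) = λ^2 + (1)λ + (-20).
Solving p(λ) = 0 yields eigenvalues ≈ -5, 4. (A is shown rounded to 4 decimals, so these recover the underlying integer eigenvalues to within that precision.)
Verification: the trace of A = -1 equals the sum of eigenvalues -1, and det(A) ≈ -19.9997 matches the eigenvalue product -20.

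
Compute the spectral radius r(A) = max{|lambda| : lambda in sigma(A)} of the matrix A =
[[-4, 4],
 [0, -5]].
r(A) = 5

The eigenvalues of A are the roots of its characteristic polynomial. With M = A (coefficients from the trace and determinant):
  p(λ) = det(λ I - M) = λ^2 + 9λ + 20.
For λ^2 + 9λ + 20 the discriminant is 1. It is a perfect square (1^2), so the roots are rational: λ = (-9 ± 1)/2 = -4, -5.
Thus the eigenvalues (to 4 decimals) are -4 (modulus 4); -5 (modulus 5). The spectral radius is the largest modulus: r(A) = 5. (Cross-check: r(A) ≤ ||A||_2 ≈ 6.986; equality holds whenever A is normal, though it can also hold for some non-normal A.)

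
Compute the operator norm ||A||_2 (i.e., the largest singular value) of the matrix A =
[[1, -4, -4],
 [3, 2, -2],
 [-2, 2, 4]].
||A||_2 ≈ 7.5387 (= sqrt(largest eigenvalue of A^T A))

||A||_2 = sigma_max(A) = sqrt(lambda_max(A^T A)). Form the symmetric matrix M = A^T A =
[[14, -2, -18],
 [-2, 24, 20],
 [-18, 20, 36]].
Its characteristic polynomial (trace, sum of principal 2x2 minors, determinant of M give the coefficients) is
  p(λ) = det(λ I - M) = λ^3 - 74λ^2 + 976λ - 16.
No integer candidate from the rational root theorem (±divisors of 16) is a root, so the roots are irrational. The cubic discriminant is Δ = 1492308736 > 0, so there are three distinct real roots. p(0) = -16 and p(1) = 887 have opposite signs, so a root lies in (0, 1); Newton's method refines it to λ ≈ 0.0164. p(17) = 103 and p(18) = -592 have opposite signs, so a root lies in (17, 18); Newton's method refines it to λ ≈ 17.1523. p(56) = -1808 and p(57) = 383 have opposite signs, so a root lies in (56, 57); Newton's method refines it to λ ≈ 56.8313. Check (Vieta): the three roots sum to 74, matching tr M = 74.
So the eigenvalues of A^T A are ≈ 0.0164, 17.1523, 56.8313 (all ≥ 0, as they must be for A^T A). The largest is λ_max ≈ 56.8313, hence ||A||_2 = sqrt(λ_max) ≈ 7.5387.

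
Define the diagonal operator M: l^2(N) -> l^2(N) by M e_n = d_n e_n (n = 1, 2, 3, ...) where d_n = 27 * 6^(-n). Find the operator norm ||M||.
||M|| = 9/2 (attained at n = 1)

For M diagonal, ||M|| = sup_n |d_n|. The sequence d_n = 27 * 6^(-n) is positive and strictly decreasing (ratio 6^(-1) < 1), so the supremum is d_1 = 27/6 = 9/2. Hence ||M|| = 9/2.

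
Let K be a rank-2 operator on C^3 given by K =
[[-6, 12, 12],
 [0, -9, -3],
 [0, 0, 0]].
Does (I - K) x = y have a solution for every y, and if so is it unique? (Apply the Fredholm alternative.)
(I - K) is invertible (det(I - K) = 70 ≠ 0), so for every y in C^3 the equation (I - K) x = y has a unique solution.

K has rank 2 and factors as K = U V^T = u1 v1^T + u2 v2^T with u1 = (3, 0, 0), v1 = (-2, 1, 3), u2 = (3, -3, 0), v2 = (0, 3, 1) (multiplying out reproduces the displayed K). The nonzero eigenvalues of U V^T coincide with those of the 2 x 2 matrix G = V^T U = [[v1·u1, v1·u2], [v2·u1, v2·u2]] = [[-6, -9], [0, -9]], and by the Sylvester determinant identity det(I_3 - U V^T) = det(I_2 - V^T U) = det([[7, 9], [0, 10]]) = (7)(10) - (9)(0) = 70. (Direct check: I - K =
[[7, -12, -12],
 [0, 10, 3],
 [0, 0, 1]]
has determinant 70.) The finite-dimensional Fredholm alternative says: either (I - K) is invertible, or ker(I - K) ≠ {0} and then range(I - K) = ker((I - K)^*)^⊥, with dim ker(I - K) = dim ker((I - K)^*). Since det(I - K) ≠ 0, 1 is not an eigenvalue of K and ker(I - K) = {0}, so we are in the first case: for every y there is a unique x = (I - K)^(-1) y. (Explicitly, by the Woodbury identity, (I - U V^T)^(-1) = I + U (I_2 - G)^(-1) V^T.)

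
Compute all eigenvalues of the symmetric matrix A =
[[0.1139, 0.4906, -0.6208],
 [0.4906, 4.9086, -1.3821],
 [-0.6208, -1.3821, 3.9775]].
sigma(A) ≈ {0, 3, 6}

A is real symmetric, so its spectrum consists of real eigenvalues. Expanding the characteristic polynomial of the displayed matrix gives
  det(λ I - A) = p(λ) = λ^3 + (-9)λ^2 + (18)λ + (0).
Solving p(λ) = 0 yields eigenvalues ≈ 0, 3, 6. (A is shown rounded to 4 decimals, so these recover the underlying integer eigenvalues to within that precision.)
Verification: the trace of A = 9 equals the sum of eigenvalues 9, and det(A) ≈ -0.0010 matches the eigenvalue product 0.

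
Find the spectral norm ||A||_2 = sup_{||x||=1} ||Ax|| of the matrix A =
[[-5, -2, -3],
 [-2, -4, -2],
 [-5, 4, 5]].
||A||_2 ≈ 8.5297 (= sqrt(largest eigenvalue of A^T A))

||A||_2 = sigma_max(A) = sqrt(lambda_max(A^T A)). Form the symmetric matrix M = A^T A =
[[54, -2, -6],
 [-2, 36, 34],
 [-6, 34, 38]].
Its characteristic polynomial (trace, sum of principal 2x2 minors, determinant of M give the coefficients) is
  p(λ) = det(λ I - M) = λ^3 - 128λ^2 + 4168λ - 10816.
No integer candidate from the rational root theorem (±divisors of 10816) is a root, so the roots are irrational. The cubic discriminant is Δ = 4973824000 > 0, so there are three distinct real roots. p(2) = -2984 and p(3) = 563 have opposite signs, so a root lies in (2, 3); Newton's method refines it to λ ≈ 2.8366. p(52) = 416 and p(53) = -587 have opposite signs, so a root lies in (52, 53); Newton's method refines it to λ ≈ 52.4077. p(72) = -1024 and p(73) = 353 have opposite signs, so a root lies in (72, 73); Newton's method refines it to λ ≈ 72.7557. Check (Vieta): the three roots sum to 128, matching tr M = 128.
So the eigenvalues of A^T A are ≈ 2.8366, 52.4077, 72.7557 (all ≥ 0, as they must be for A^T A). The largest is λ_max ≈ 72.7557, hence ||A||_2 = sqrt(λ_max) ≈ 8.5297.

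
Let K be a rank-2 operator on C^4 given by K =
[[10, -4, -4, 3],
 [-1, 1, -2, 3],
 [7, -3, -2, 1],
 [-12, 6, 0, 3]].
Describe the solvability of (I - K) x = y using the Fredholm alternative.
(I - K) is invertible (det(I - K) = 40 ≠ 0), so for every y in C^4 the equation (I - K) x = y has a unique solution.

K has rank 2 and factors as K = U V^T = u1 v1^T + u2 v2^T with u1 = (1, -1, 1, -3), v1 = (1, -1, 2, -3), u2 = (-3, 0, -2, 3), v2 = (-3, 1, 2, -2) (multiplying out reproduces the displayed K). The nonzero eigenvalues of U V^T coincide with those of the 2 x 2 matrix G = V^T U = [[v1·u1, v1·u2], [v2·u1, v2·u2]] = [[13, -16], [4, -1]], and by the Sylvester determinant identity det(I_4 - U V^T) = det(I_2 - V^T U) = det([[-12, 16], [-4, 2]]) = (-12)(2) - (16)(-4) = 40. (Direct check: I - K =
[[-9, 4, 4, -3],
 [1, 0, 2, -3],
 [-7, 3, 3, -1],
 [12, -6, 0, -2]]
has determinant 40.) The finite-dimensional Fredholm alternative says: either (I - K) is invertible, or ker(I - K) ≠ {0} and then range(I - K) = ker((I - K)^*)^⊥, with dim ker(I - K) = dim ker((I - K)^*). Since det(I - K) ≠ 0, 1 is not an eigenvalue of K and ker(I - K) = {0}, so we are in the first case: for every y there is a unique x = (I - K)^(-1) y. (Explicitly, by the Woodbury identity, (I - U V^T)^(-1) = I + U (I_2 - G)^(-1) V^T.)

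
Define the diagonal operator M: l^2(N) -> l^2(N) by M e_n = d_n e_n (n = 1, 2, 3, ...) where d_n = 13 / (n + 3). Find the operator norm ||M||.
||M|| = 13/4 (attained at n = 1)

For M diagonal, ||M|| = sup_n |d_n| = sup_n 13/(n + 3). This is positive and strictly decreasing in n, so the supremum is attained at n = 1: d_1 = 13/(1 + 3) = 13/4. Hence ||M|| = 13/4.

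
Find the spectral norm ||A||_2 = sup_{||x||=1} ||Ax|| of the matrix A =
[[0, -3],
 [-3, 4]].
||A||_2 = sqrt((34 + sqrt(832))/2) ≈ 5.6056 (= sqrt(largest eigenvalue of A^T A))

||A||_2 = sigma_max(A) = sqrt(lambda_max(A^T A)). Form the symmetric matrix M = A^T A =
[[9, -12],
 [-12, 25]].
Its characteristic polynomial (trace, determinant of M give the coefficients) is
  p(λ) = det(λ I - M) = λ^2 - 34λ + 81.
For λ^2 - 34λ + 81 the discriminant is 832. It is nonnegative but not a perfect square, so the roots are real and irrational: λ = (34 ± sqrt(832))/2 ≈ 31.4222, 2.5778.
So the eigenvalues of A^T A are ≈ 2.5778, 31.4222 (all ≥ 0, as they must be for A^T A). The largest is λ_max = (34 + sqrt(832))/2 ≈ 31.4222, hence ||A||_2 = sqrt(λ_max) = sqrt((34 + sqrt(832))/2) ≈ 5.6056.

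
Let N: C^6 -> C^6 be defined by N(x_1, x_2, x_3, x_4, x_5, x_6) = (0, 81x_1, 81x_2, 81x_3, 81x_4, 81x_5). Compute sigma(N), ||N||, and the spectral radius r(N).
sigma(N) = {0}; ||N|| = 81; r(N) = 0. (N is nilpotent with N^6 = 0.)

On C^6, N is a strictly lower-triangular matrix with 81 on the subdiagonal and zeros elsewhere, so its characteristic polynomial is lambda^6 and every eigenvalue is 0: sigma(N) = {0}. For the operator norm, N e_i = 81e_{i+1} for i = 1, ..., 5 and N e_6 = 0, so the singular values of N are 81 (with multiplicity 5) and 0; hence ||N|| = 81. The spectral radius r(N) = max|lambda| = 0. Note ||N|| > r(N) — characteristic of non-normal nilpotent operators. Indeed N^6 = 0.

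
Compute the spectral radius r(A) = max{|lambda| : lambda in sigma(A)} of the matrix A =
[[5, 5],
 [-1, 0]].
r(A) = (5 + sqrt(5))/2 ≈ 3.618

The eigenvalues of A are the roots of its characteristic polynomial. With M = A (coefficients from the trace and determinant):
  p(λ) = det(λ I - M) = λ^2 - 5λ + 5.
For λ^2 - 5λ + 5 the discriminant is 5. It is nonnegative but not a perfect square, so the roots are real and irrational: λ = (5 ± sqrt(5))/2 ≈ 3.618, 1.382.
Thus the eigenvalues (to 4 decimals) are 3.618 (modulus 3.618); 1.382 (modulus 1.382). The spectral radius is the largest modulus: r(A) = (5 + sqrt(5))/2 ≈ 3.618. (Cross-check: r(A) ≤ ||A||_2 ≈ 7.1067; equality holds whenever A is normal, though it can also hold for some non-normal A.)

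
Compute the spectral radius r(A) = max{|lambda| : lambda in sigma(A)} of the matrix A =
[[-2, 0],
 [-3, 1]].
r(A) = 2

The eigenvalues of A are the roots of its characteristic polynomial. With M = A (coefficients from the trace and determinant):
  p(λ) = det(λ I - M) = λ^2 + λ - 2.
For λ^2 + λ - 2 the discriminant is 9. It is a perfect square (3^2), so the roots are rational: λ = (-1 ± 3)/2 = 1, -2.
Thus the eigenvalues (to 4 decimals) are 1 (modulus 1); -2 (modulus 2). The spectral radius is the largest modulus: r(A) = 2. (Cross-check: r(A) ≤ ||A||_2 ≈ 3.7025; equality holds whenever A is normal, though it can also hold for some non-normal A.)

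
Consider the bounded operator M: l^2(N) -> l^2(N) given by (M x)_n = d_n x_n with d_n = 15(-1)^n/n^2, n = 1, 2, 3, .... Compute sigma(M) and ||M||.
sigma(M) = {15(-1)^n/n^2 : n ≥ 1} ∪ {0}; ||M|| = 15

A bounded diagonal operator on l^2 with diagonal entries d_n has spectrum equal to the closure of {d_n : n ≥ 1}: every d_n is an eigenvalue (with eigenvector e_n), so {d_n} ⊂ sigma(M); the spectrum is closed, so its closure is too; and for lambda not in the closure, (M - lambda I) has bounded inverse (the diagonal entries 1/(d_n - lambda) are bounded). For our sequence d_n = 15(-1)^n/n^2, n = 1, 2, 3, ...:
  - {d_n} = {15(-1)^n/n^2 : n ≥ 1}; the only limit point is 0
  - closure = {15(-1)^n/n^2 : n ≥ 1} ∪ {0}
For the norm: a diagonal operator has ||M|| = sup_n |d_n|. Here |d_n| = 15/n^2 is decreasing, so sup_n |d_n| = |d_1| = 15. So ||M|| = 15.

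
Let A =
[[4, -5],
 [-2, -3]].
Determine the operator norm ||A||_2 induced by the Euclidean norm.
||A||_2 = sqrt((54 + sqrt(980))/2) ≈ 6.5309 (= sqrt(largest eigenvalue of A^T A))

||A||_2 = sigma_max(A) = sqrt(lambda_max(A^T A)). Form the symmetric matrix M = A^T A =
[[20, -14],
 [-14, 34]].
Its characteristic polynomial (trace, determinant of M give the coefficients) is
  p(λ) = det(λ I - M) = λ^2 - 54λ + 484.
For λ^2 - 54λ + 484 the discriminant is 980. It is nonnegative but not a perfect square, so the roots are real and irrational: λ = (54 ± sqrt(980))/2 ≈ 42.6525, 11.3475.
So the eigenvalues of A^T A are ≈ 11.3475, 42.6525 (all ≥ 0, as they must be for A^T A). The largest is λ_max = (54 + sqrt(980))/2 ≈ 42.6525, hence ||A||_2 = sqrt(λ_max) = sqrt((54 + sqrt(980))/2) ≈ 6.5309.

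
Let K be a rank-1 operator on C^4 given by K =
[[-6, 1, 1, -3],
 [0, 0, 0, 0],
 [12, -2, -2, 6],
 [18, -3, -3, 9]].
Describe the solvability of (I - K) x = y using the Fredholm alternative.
(I - K) is singular (det(I - K) = 0, i.e. 1 ∈ sigma(K)). (I - K) x = y is solvable iff y ⊥ ker((I - K)^*) = span{(-6, 1, 1, -3)}, i.e. iff -6y_1 + y_2 + y_3 - 3y_4 = 0. When solvable, the solutions are x = y + c·(1, 0, -2, -3), c arbitrary (ker(I - K) = span{(1, 0, -2, -3)}, dimension 1).

K has rank 1, so it is an outer product K = u v^T: every row of K is a multiple of one row vector. Reading off the entries, u = (1, 0, -2, -3) and v = (-6, 1, 1, -3) (row i of K equals u_i·v^T). A rank-one matrix u v^T satisfies K u = u (v·u) and kills the (3)-dimensional subspace v^⊥, so its characteristic polynomial is lambda^3 (lambda - v·u) with v·u = tr K = 1. Hence the eigenvalues of I - K are 1 (multiplicity 3) and 1 - (1) = 0, so det(I - K) = 0. (Direct check: I - K =
[[7, -1, -1, 3],
 [0, 1, 0, 0],
 [-12, 2, 3, -6],
 [-18, 3, 3, -8]]
has determinant 0.) So 1 is an eigenvalue of K and (I - K) is not invertible. The finite-dimensional Fredholm alternative says: either (I - K) is invertible, or ker(I - K) ≠ {0} and then range(I - K) = ker((I - K)^*)^⊥, with dim ker(I - K) = dim ker((I - K)^*). We are in the second case, so we need both kernels. Kernel of I - K: (I - K) u = u - u (v·u) = u - u = 0, so ker(I - K) = span{u} = span{(1, 0, -2, -3)} (it is exactly 1-dimensional because rank(I - K) = 3). Kernel of the adjoint: K is real, so (I - K)^* = I - K^T = I - v u^T, and (I - v u^T) v = v - v (u·v) = 0; hence ker((I - K)^*) = span{v} = span{(-6, 1, 1, -3)}. Therefore (I - K) x = y is solvable iff <y, v> = 0, i.e. iff -6y_1 + y_2 + y_3 - 3y_4 = 0. When this holds, K y = u (v·y) = 0, so (I - K) y = y and x = y is a particular solution; the full solution set is the line x = y + c·u = y + c·(1, 0, -2, -3), c ∈ C.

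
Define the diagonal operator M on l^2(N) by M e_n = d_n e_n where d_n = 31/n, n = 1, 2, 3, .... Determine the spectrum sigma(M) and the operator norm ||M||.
sigma(M) = {31/n : n ≥ 1} ∪ {0}; ||M|| = 31

A bounded diagonal operator on l^2 with diagonal entries d_n has spectrum equal to the closure of {d_n : n ≥ 1}: every d_n is an eigenvalue (with eigenvector e_n), so {d_n} ⊂ sigma(M); the spectrum is closed, so its closure is too; and for lambda not in the closure, (M - lambda I) has bounded inverse (the diagonal entries 1/(d_n - lambda) are bounded). For our sequence d_n = 31/n, n = 1, 2, 3, ...:
  - {d_n} = {31/n : n ≥ 1}; the only limit point is 0
  - closure = {31/n : n ≥ 1} ∪ {0}
For the norm: a diagonal operator has ||M|| = sup_n |d_n|. Here d_n = 31/n is positive and decreasing, so sup_n |d_n| = d_1 = 31. So ||M|| = 31.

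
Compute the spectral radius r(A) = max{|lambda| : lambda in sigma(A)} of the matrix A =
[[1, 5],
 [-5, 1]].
r(A) = sqrt(26) ≈ 5.099

The eigenvalues of A are the roots of its characteristic polynomial. With M = A (coefficients from the trace and determinant):
  p(λ) = det(λ I - M) = λ^2 - 2λ + 26.
For λ^2 - 2λ + 26 the discriminant is -100. It is negative, so the roots are the complex-conjugate pair λ = 1 ± (sqrt(100)/2) i ≈ 1 ± 5i. For a conjugate pair the product of the roots equals the constant term, so |λ|^2 = 26 and |λ| = sqrt(26) ≈ 5.099.
Thus the eigenvalues (to 4 decimals) are 1 ± 5i (modulus 5.099). The spectral radius is the largest modulus: r(A) = sqrt(26) ≈ 5.099. (Cross-check: r(A) ≤ ||A||_2 ≈ 5.099; equality holds whenever A is normal, though it can also hold for some non-normal A.)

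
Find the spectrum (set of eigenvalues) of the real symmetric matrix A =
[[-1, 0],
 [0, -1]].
sigma(A) ≈ {-1} (-1 with multiplicity 2)

A is real symmetric, so its spectrum consists of real eigenvalues. Expanding the characteristic polynomial of the displayed matrix gives
  det(λ I - A) = p(λ) = λ^2 + (2)λ + (1).
Solving p(λ) = 0 yields eigenvalues ≈ -1, -1. (A is shown rounded to 4 decimals, so these recover the underlying integer eigenvalues to within that precision.)
Verification: the trace of A = -2 equals the sum of eigenvalues -2, and det(A) ≈ 1.0000 matches the eigenvalue product 1.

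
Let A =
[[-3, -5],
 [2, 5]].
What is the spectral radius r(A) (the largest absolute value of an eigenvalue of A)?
r(A) = (2 + sqrt(24))/2 ≈ 3.4495

The eigenvalues of A are the roots of its characteristic polynomial. With M = A (coefficients from the trace and determinant):
  p(λ) = det(λ I - M) = λ^2 - 2λ - 5.
For λ^2 - 2λ - 5 the discriminant is 24. It is nonnegative but not a perfect square, so the roots are real and irrational: λ = (2 ± sqrt(24))/2 ≈ 3.4495, -1.4495.
Thus the eigenvalues (to 4 decimals) are 3.4495 (modulus 3.4495); -1.4495 (modulus 1.4495). The spectral radius is the largest modulus: r(A) = (2 + sqrt(24))/2 ≈ 3.4495. (Cross-check: r(A) ≤ ||A||_2 ≈ 7.9121; equality holds whenever A is normal, though it can also hold for some non-normal A.)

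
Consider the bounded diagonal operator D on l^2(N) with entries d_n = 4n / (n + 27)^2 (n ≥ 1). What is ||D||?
||D|| = 1/27 (attained at n = 27)

For D diagonal, ||D|| = sup_n |d_n|. Treat f(x) = 4x / (x + 27)^2 for real x > 0. By the quotient rule, f'(x) = 4(27 - x)/(x + 27)^3, which is positive for x < 27 and negative for x > 27. So f has a unique maximum at x = 27, and since 27 is a positive integer, the supremum over n ≥ 1 is attained at n = 27: d_27 = 4·27/(27 + 27)^2 = 4·27/2916 = 1/27. Hence ||D|| = 1/27.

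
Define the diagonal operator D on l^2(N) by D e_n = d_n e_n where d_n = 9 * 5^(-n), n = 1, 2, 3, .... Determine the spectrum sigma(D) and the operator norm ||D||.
sigma(D) = {9 * 5^(-n) : n ≥ 1} ∪ {0}; ||D|| = 9/5

A bounded diagonal operator on l^2 with diagonal entries d_n has spectrum equal to the closure of {d_n : n ≥ 1}: every d_n is an eigenvalue (with eigenvector e_n), so {d_n} ⊂ sigma(D); the spectrum is closed, so its closure is too; and for lambda not in the closure, (D - lambda I) has bounded inverse (the diagonal entries 1/(d_n - lambda) are bounded). For our sequence d_n = 9 * 5^(-n), n = 1, 2, 3, ...:
  - {d_n} = {9 * 5^(-n) : n ≥ 1}; the only limit point is 0
  - closure = {9 * 5^(-n) : n ≥ 1} ∪ {0}
For the norm: a diagonal operator has ||D|| = sup_n |d_n|. Here d_n = 9 * 5^(-n) is positive and decreasing, so sup_n |d_n| = d_1 = 9/5. So ||D|| = 9/5.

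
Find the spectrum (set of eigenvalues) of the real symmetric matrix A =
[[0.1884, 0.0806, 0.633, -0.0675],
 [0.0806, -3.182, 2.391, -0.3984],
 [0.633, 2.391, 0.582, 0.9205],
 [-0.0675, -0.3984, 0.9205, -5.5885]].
sigma(A) ≈ {-6, -4, 0, 2}

A is real symmetric, so its spectrum consists of real eigenvalues. Expanding the characteristic polynomial of the displayed matrix gives
  det(λ I - A) = p(λ) = λ^4 + (8)λ^3 + (4)λ^2 + (-47.9986)λ + (-0.0021).
Solving p(λ) = 0 yields eigenvalues ≈ -6, -4, 0, 2. (A is shown rounded to 4 decimals, so these recover the underlying integer eigenvalues to within that precision.)
Verification: the trace of A = -8 equals the sum of eigenvalues -8, and det(A) ≈ -0.0021 matches the eigenvalue product 0.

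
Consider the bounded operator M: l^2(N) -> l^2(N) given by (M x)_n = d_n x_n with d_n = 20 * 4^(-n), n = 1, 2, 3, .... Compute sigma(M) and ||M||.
sigma(M) = {20 * 4^(-n) : n ≥ 1} ∪ {0}; ||M|| = 5

A bounded diagonal operator on l^2 with diagonal entries d_n has spectrum equal to the closure of {d_n : n ≥ 1}: every d_n is an eigenvalue (with eigenvector e_n), so {d_n} ⊂ sigma(M); the spectrum is closed, so its closure is too; and for lambda not in the closure, (M - lambda I) has bounded inverse (the diagonal entries 1/(d_n - lambda) are bounded). For our sequence d_n = 20 * 4^(-n), n = 1, 2, 3, ...:
  - {d_n} = {20 * 4^(-n) : n ≥ 1}; the only limit point is 0
  - closure = {20 * 4^(-n) : n ≥ 1} ∪ {0}
For the norm: a diagonal operator has ||M|| = sup_n |d_n|. Here d_n = 20 * 4^(-n) is positive and decreasing, so sup_n |d_n| = d_1 = 20/4 = 5. So ||M|| = 5.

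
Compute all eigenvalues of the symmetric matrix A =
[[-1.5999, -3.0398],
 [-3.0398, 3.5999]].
sigma(A) ≈ {-3, 5}

A is real symmetric, so its spectrum consists of real eigenvalues. Expanding the characteristic polynomial of the displayed matrix gives
  det(λ I - A) = p(λ) = λ^2 + (-2)λ + (-15).
Solving p(λ) = 0 yields eigenvalues ≈ -3, 5. (A is shown rounded to 4 decimals, so these recover the underlying integer eigenvalues to within that precision.)
Verification: the trace of A = 2 equals the sum of eigenvalues 2, and det(A) ≈ -14.9999 matches the eigenvalue product -15.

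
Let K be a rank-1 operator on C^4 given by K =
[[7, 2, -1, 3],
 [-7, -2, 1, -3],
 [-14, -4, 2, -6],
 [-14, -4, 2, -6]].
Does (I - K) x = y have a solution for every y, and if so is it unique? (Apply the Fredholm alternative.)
(I - K) is singular (det(I - K) = 0, i.e. 1 ∈ sigma(K)). (I - K) x = y is solvable iff y ⊥ ker((I - K)^*) = span{(7, 2, -1, 3)}, i.e. iff 7y_1 + 2y_2 - y_3 + 3y_4 = 0. When solvable, the solutions are x = y + c·(1, -1, -2, -2), c arbitrary (ker(I - K) = span{(1, -1, -2, -2)}, dimension 1).

K has rank 1, so it is an outer product K = u v^T: every row of K is a multiple of one row vector. Reading off the entries, u = (1, -1, -2, -2) and v = (7, 2, -1, 3) (row i of K equals u_i·v^T). A rank-one matrix u v^T satisfies K u = u (v·u) and kills the (3)-dimensional subspace v^⊥, so its characteristic polynomial is lambda^3 (lambda - v·u) with v·u = tr K = 1. Hence the eigenvalues of I - K are 1 (multiplicity 3) and 1 - (1) = 0, so det(I - K) = 0. (Direct check: I - K =
[[-6, -2, 1, -3],
 [7, 3, -1, 3],
 [14, 4, -1, 6],
 [14, 4, -2, 7]]
has determinant 0.) So 1 is an eigenvalue of K and (I - K) is not invertible. The finite-dimensional Fredholm alternative says: either (I - K) is invertible, or ker(I - K) ≠ {0} and then range(I - K) = ker((I - K)^*)^⊥, with dim ker(I - K) = dim ker((I - K)^*). We are in the second case, so we need both kernels. Kernel of I - K: (I - K) u = u - u (v·u) = u - u = 0, so ker(I - K) = span{u} = span{(1, -1, -2, -2)} (it is exactly 1-dimensional because rank(I - K) = 3). Kernel of the adjoint: K is real, so (I - K)^* = I - K^T = I - v u^T, and (I - v u^T) v = v - v (u·v) = 0; hence ker((I - K)^*) = span{v} = span{(7, 2, -1, 3)}. Therefore (I - K) x = y is solvable iff <y, v> = 0, i.e. iff 7y_1 + 2y_2 - y_3 + 3y_4 = 0. When this holds, K y = u (v·y) = 0, so (I - K) y = y and x = y is a particular solution; the full solution set is the line x = y + c·u = y + c·(1, -1, -2, -2), c ∈ C.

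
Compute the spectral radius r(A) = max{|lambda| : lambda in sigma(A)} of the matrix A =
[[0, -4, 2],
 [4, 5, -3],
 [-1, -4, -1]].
r(A) ≈ 4.3315

The eigenvalues of A are the roots of its characteristic polynomial. With M = A (coefficients from the trace, the sum of principal 2x2 minors, and det A):
  p(λ) = det(λ I - M) = λ^3 - 4λ^2 + λ + 50.
No integer candidate from the rational root theorem (±divisors of 50) is a root, so the roots are irrational. The cubic discriminant is Δ = -58288 < 0, so there is one real root and a complex-conjugate pair. p(-3) = -16 and p(-2) = 24 have opposite signs, so a root lies in (-3, -2); Newton's method refines it to λ ≈ -2.665. Dividing out (λ - (-2.665)) leaves approximately λ^2 - 6.665λ + 18.7619. For λ^2 - 6.665λ + 18.7619 the discriminant is -30.6259. It is negative, so the remaining roots are the complex-conjugate pair λ ≈ 3.3325 ± 2.767i. Their product equals the constant term, so |λ|^2 ≈ 18.7619 and |λ| ≈ 4.3315.
Thus the eigenvalues (to 4 decimals) are -2.665 (modulus 2.665); 3.3325 ± 2.767i (modulus 4.3315). The spectral radius is the largest modulus: r(A) ≈ 4.3315. (Cross-check: r(A) ≤ ||A||_2 ≈ 8.7159; equality holds whenever A is normal, though it can also hold for some non-normal A.)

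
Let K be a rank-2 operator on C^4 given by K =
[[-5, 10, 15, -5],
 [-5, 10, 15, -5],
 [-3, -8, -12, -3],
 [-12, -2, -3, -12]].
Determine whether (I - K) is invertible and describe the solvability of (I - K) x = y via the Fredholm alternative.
(I - K) is invertible (det(I - K) = 130 ≠ 0), so for every y in C^4 the equation (I - K) x = y has a unique solution.

K has rank 2 and factors as K = U V^T = u1 v1^T + u2 v2^T with u1 = (-2, -2, 3, 3), v1 = (-2, -2, -3, -2), u2 = (-3, -3, 1, -2), v2 = (3, -2, -3, 3) (multiplying out reproduces the displayed K). The nonzero eigenvalues of U V^T coincide with those of the 2 x 2 matrix G = V^T U = [[v1·u1, v1·u2], [v2·u1, v2·u2]] = [[-7, 13], [-2, -12]], and by the Sylvester determinant identity det(I_4 - U V^T) = det(I_2 - V^T U) = det([[8, -13], [2, 13]]) = (8)(13) - (-13)(2) = 130. (Direct check: I - K =
[[6, -10, -15, 5],
 [5, -9, -15, 5],
 [3, 8, 13, 3],
 [12, 2, 3, 13]]
has determinant 130.) The finite-dimensional Fredholm alternative says: either (I - K) is invertible, or ker(I - K) ≠ {0} and then range(I - K) = ker((I - K)^*)^⊥, with dim ker(I - K) = dim ker((I - K)^*). Since det(I - K) ≠ 0, 1 is not an eigenvalue of K and ker(I - K) = {0}, so we are in the first case: for every y there is a unique x = (I - K)^(-1) y. (Explicitly, by the Woodbury identity, (I - U V^T)^(-1) = I + U (I_2 - G)^(-1) V^T.)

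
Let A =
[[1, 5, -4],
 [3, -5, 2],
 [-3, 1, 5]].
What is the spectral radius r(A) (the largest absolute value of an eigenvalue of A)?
r(A) = (6 + sqrt(84))/2 ≈ 7.5826

The eigenvalues of A are the roots of its characteristic polynomial. With M = A (coefficients from the trace, the sum of principal 2x2 minors, and det A):
  p(λ) = det(λ I - M) = λ^3 - λ^2 - 54λ + 84.
By the rational root theorem any rational root is an integer divisor of 84. Testing λ = 7: p(7) = 343 - 49 - 378 + 84 = 0, so λ = 7 is a root. Dividing out (λ - 7) leaves p(λ) = (λ - 7)(λ^2 + 6λ - 12). For λ^2 + 6λ - 12 the discriminant is 84. It is nonnegative but not a perfect square, so the roots are real and irrational: λ = (-6 ± sqrt(84))/2 ≈ 1.5826, -7.5826.
Thus the eigenvalues (to 4 decimals) are 1.5826 (modulus 1.5826); -7.5826 (modulus 7.5826); 7 (modulus 7). The spectral radius is the largest modulus: r(A) = (6 + sqrt(84))/2 ≈ 7.5826. (Cross-check: r(A) ≤ ||A||_2 ≈ 8.556; equality holds whenever A is normal, though it can also hold for some non-normal A.)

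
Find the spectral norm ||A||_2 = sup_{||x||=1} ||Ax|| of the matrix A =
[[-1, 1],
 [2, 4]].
||A||_2 = sqrt((22 + sqrt(340))/2) ≈ 4.4966 (= sqrt(largest eigenvalue of A^T A))

||A||_2 = sigma_max(A) = sqrt(lambda_max(A^T A)). Form the symmetric matrix M = A^T A =
[[5, 7],
 [7, 17]].
Its characteristic polynomial (trace, determinant of M give the coefficients) is
  p(λ) = det(λ I - M) = λ^2 - 22λ + 36.
For λ^2 - 22λ + 36 the discriminant is 340. It is nonnegative but not a perfect square, so the roots are real and irrational: λ = (22 ± sqrt(340))/2 ≈ 20.2195, 1.7805.
So the eigenvalues of A^T A are ≈ 1.7805, 20.2195 (all ≥ 0, as they must be for A^T A). The largest is λ_max = (22 + sqrt(340))/2 ≈ 20.2195, hence ||A||_2 = sqrt(λ_max) = sqrt((22 + sqrt(340))/2) ≈ 4.4966.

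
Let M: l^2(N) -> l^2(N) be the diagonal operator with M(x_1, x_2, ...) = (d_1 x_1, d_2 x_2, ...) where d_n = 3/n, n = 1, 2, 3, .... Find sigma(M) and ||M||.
sigma(M) = {3/n : n ≥ 1} ∪ {0}; ||M|| = 3

A bounded diagonal operator on l^2 with diagonal entries d_n has spectrum equal to the closure of {d_n : n ≥ 1}: every d_n is an eigenvalue (with eigenvector e_n), so {d_n} ⊂ sigma(M); the spectrum is closed, so its closure is too; and for lambda not in the closure, (M - lambda I) has bounded inverse (the diagonal entries 1/(d_n - lambda) are bounded). For our sequence d_n = 3/n, n = 1, 2, 3, ...:
  - {d_n} = {3/n : n ≥ 1}; the only limit point is 0
  - closure = {3/n : n ≥ 1} ∪ {0}
For the norm: a diagonal operator has ||M|| = sup_n |d_n|. Here d_n = 3/n is positive and decreasing, so sup_n |d_n| = d_1 = 3. So ||M|| = 3.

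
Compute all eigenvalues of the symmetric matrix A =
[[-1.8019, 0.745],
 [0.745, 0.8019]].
sigma(A) ≈ {-2, 1}

A is real symmetric, so its spectrum consists of real eigenvalues. Expanding the characteristic polynomial of the displayed matrix gives
  det(λ I - A) = p(λ) = λ^2 + (1)λ + (-2).
Solving p(λ) = 0 yields eigenvalues ≈ -2, 1. (A is shown rounded to 4 decimals, so these recover the underlying integer eigenvalues to within that precision.)
Verification: the trace of A = -1 equals the sum of eigenvalues -1, and det(A) ≈ -2.0000 matches the eigenvalue product -2.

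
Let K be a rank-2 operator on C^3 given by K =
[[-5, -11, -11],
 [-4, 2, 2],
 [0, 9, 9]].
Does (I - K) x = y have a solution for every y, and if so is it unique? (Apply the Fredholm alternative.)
(I - K) is invertible (det(I - K) = -104 ≠ 0), so for every y in C^3 the equation (I - K) x = y has a unique solution.

K has rank 2 and factors as K = U V^T = u1 v1^T + u2 v2^T with u1 = (-3, 0, 2), v1 = (3, 3, 3), u2 = (2, -2, -3), v2 = (2, -1, -1) (multiplying out reproduces the displayed K). The nonzero eigenvalues of U V^T coincide with those of the 2 x 2 matrix G = V^T U = [[v1·u1, v1·u2], [v2·u1, v2·u2]] = [[-3, -9], [-8, 9]], and by the Sylvester determinant identity det(I_3 - U V^T) = det(I_2 - V^T U) = det([[4, 9], [8, -8]]) = (4)(-8) - (9)(8) = -104. (Direct check: I - K =
[[6, 11, 11],
 [4, -1, -2],
 [0, -9, -8]]
has determinant -104.) The finite-dimensional Fredholm alternative says: either (I - K) is invertible, or ker(I - K) ≠ {0} and then range(I - K) = ker((I - K)^*)^⊥, with dim ker(I - K) = dim ker((I - K)^*). Since det(I - K) ≠ 0, 1 is not an eigenvalue of K and ker(I - K) = {0}, so we are in the first case: for every y there is a unique x = (I - K)^(-1) y. (Explicitly, by the Woodbury identity, (I - U V^T)^(-1) = I + U (I_2 - G)^(-1) V^T.)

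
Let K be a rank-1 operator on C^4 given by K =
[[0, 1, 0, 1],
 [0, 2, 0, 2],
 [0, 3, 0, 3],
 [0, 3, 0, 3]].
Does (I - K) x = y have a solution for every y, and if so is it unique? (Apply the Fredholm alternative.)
(I - K) is invertible (det(I - K) = -4 ≠ 0), so for every y in C^4 the equation (I - K) x = y has a unique solution.

K has rank 1, so it is an outer product K = u v^T: every row of K is a multiple of one row vector. Reading off the entries, u = (-1, -2, -3, -3) and v = (0, -1, 0, -1) (row i of K equals u_i·v^T). A rank-one matrix u v^T satisfies K u = u (v·u) and kills the (3)-dimensional subspace v^⊥, so its characteristic polynomial is lambda^3 (lambda - v·u) with v·u = tr K = 5. Hence the eigenvalues of I - K are 1 (multiplicity 3) and 1 - (5) = -4, so det(I - K) = -4. (Direct check: I - K =
[[1, -1, 0, -1],
 [0, -1, 0, -2],
 [0, -3, 1, -3],
 [0, -3, 0, -2]]
has determinant -4.) The finite-dimensional Fredholm alternative says: either (I - K) is invertible, or ker(I - K) ≠ {0} and then range(I - K) = ker((I - K)^*)^⊥, with dim ker(I - K) = dim ker((I - K)^*). Since det(I - K) ≠ 0, 1 is not an eigenvalue of K and ker(I - K) = {0}, so we are in the first case: for every y there is a unique x = (I - K)^(-1) y. Explicitly, by the Sherman–Morrison formula, (I - u v^T)^(-1) = I + u v^T/(1 - v·u), i.e. (I - K)^(-1) = I + K/(-4).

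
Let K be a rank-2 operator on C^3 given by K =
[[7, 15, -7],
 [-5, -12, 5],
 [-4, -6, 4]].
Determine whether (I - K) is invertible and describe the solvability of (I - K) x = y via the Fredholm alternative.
(I - K) is invertible (det(I - K) = -25 ≠ 0), so for every y in C^3 the equation (I - K) x = y has a unique solution.

K has rank 2 and factors as K = U V^T = u1 v1^T + u2 v2^T with u1 = (3, -3, 0), v1 = (1, 3, -1), u2 = (-2, 1, 2), v2 = (-2, -3, 2) (multiplying out reproduces the displayed K). The nonzero eigenvalues of U V^T coincide with those of the 2 x 2 matrix G = V^T U = [[v1·u1, v1·u2], [v2·u1, v2·u2]] = [[-6, -1], [3, 5]], and by the Sylvester determinant identity det(I_3 - U V^T) = det(I_2 - V^T U) = det([[7, 1], [-3, -4]]) = (7)(-4) - (1)(-3) = -25. (Direct check: I - K =
[[-6, -15, 7],
 [5, 13, -5],
 [4, 6, -3]]
has determinant -25.) The finite-dimensional Fredholm alternative says: either (I - K) is invertible, or ker(I - K) ≠ {0} and then range(I - K) = ker((I - K)^*)^⊥, with dim ker(I - K) = dim ker((I - K)^*). Since det(I - K) ≠ 0, 1 is not an eigenvalue of K and ker(I - K) = {0}, so we are in the first case: for every y there is a unique x = (I - K)^(-1) y. (Explicitly, by the Woodbury identity, (I - U V^T)^(-1) = I + U (I_2 - G)^(-1) V^T.)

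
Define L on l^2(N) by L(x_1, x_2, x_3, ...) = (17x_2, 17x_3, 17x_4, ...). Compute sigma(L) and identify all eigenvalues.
sigma(L) = closed disk {z in C : |z| ≤ 17}; sigma_p(L) = open disk {z in C : |z| < 17}

Note L = 17·V where V is the unit left shift (V x)_k = x_{k+1}; so sigma(L) = 17·sigma(V) and ||L|| = 17||V||. ||L x||^2 = 289sum_{k≥2} |x_k|^2 ≤ 289||x||^2, with equality on {x : x_1 = 0}, so ||L|| = 17. For any lambda with |lambda| < 17, set r = lambda/17 (|r| < 1); the vector x = (1, r, r^2, ...) is in l^2 and satisfies L x = 17(r, r^2, ...) = lambda x, so lambda is an eigenvalue. On the boundary |lambda| = 17 the geometric series diverges, so no l^2 eigenvector exists, but these lambda lie in the approximate point spectrum. Hence sigma(L) is the closed disk of radius 17 and sigma_p(L) is the open disk.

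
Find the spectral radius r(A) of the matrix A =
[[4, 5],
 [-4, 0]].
r(A) = sqrt(20) ≈ 4.4721

The eigenvalues of A are the roots of its characteristic polynomial. With M = A (coefficients from the trace and determinant):
  p(λ) = det(λ I - M) = λ^2 - 4λ + 20.
For λ^2 - 4λ + 20 the discriminant is -64. It is negative, so the roots are the complex-conjugate pair λ = 2 ± (sqrt(64)/2) i ≈ 2 ± 4i. For a conjugate pair the product of the roots equals the constant term, so |λ|^2 = 20 and |λ| = sqrt(20) ≈ 4.4721.
Thus the eigenvalues (to 4 decimals) are 2 ± 4i (modulus 4.4721). The spectral radius is the largest modulus: r(A) = sqrt(20) ≈ 4.4721. (Cross-check: r(A) ≤ ||A||_2 ≈ 6.986; equality holds whenever A is normal, though it can also hold for some non-normal A.)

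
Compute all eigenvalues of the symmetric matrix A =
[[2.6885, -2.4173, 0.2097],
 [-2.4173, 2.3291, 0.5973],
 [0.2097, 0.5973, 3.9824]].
sigma(A) ≈ {0, 4, 5}

A is real symmetric, so its spectrum consists of real eigenvalues. Expanding the characteristic polynomial of the displayed matrix gives
  det(λ I - A) = p(λ) = λ^3 + (-9)λ^2 + (20)λ + (0).
Solving p(λ) = 0 yields eigenvalues ≈ 0, 4, 5. (A is shown rounded to 4 decimals, so these recover the underlying integer eigenvalues to within that precision.)
Verification: the trace of A = 9 equals the sum of eigenvalues 9, and det(A) ≈ -0.0007 matches the eigenvalue product 0.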